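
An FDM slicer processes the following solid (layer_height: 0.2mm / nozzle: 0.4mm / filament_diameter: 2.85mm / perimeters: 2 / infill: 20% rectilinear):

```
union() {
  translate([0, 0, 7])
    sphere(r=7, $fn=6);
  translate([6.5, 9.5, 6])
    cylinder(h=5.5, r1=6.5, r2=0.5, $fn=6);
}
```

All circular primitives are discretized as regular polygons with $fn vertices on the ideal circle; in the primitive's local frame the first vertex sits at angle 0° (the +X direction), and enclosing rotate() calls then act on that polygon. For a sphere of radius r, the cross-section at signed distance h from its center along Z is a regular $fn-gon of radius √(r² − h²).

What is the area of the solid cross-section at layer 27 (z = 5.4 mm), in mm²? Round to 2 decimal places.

120.65 mm²

At z = 5.4 mm: the r=7 sphere contributes a regular 6-gon of circumradius √(7²−1.6²) = 6.815 (area = (6/2)·6.815²·sin(360°/6) = 120.65 mm²); the cone at (6.5, 9.5) does not reach this height (z outside [6, 11.5]); Merging all regions: only the r=7 sphere is present, so the union is just that shape — area = 120.65 mm². Overall, the cross-section is a single solid region. Net area = 120.65 mm².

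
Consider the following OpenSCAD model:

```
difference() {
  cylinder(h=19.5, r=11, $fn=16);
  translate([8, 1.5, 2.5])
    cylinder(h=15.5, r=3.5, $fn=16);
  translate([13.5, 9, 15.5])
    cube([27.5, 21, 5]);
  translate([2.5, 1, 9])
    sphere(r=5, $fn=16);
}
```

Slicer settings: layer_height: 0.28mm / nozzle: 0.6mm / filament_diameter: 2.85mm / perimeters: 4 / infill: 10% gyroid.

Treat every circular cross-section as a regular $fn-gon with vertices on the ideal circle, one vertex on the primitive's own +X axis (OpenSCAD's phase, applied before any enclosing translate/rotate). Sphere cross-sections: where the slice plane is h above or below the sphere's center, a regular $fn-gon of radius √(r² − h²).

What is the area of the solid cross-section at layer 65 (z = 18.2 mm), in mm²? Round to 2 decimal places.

At z = 18.2 mm: the r=11 cylinder contributes a regular 16-gon of circumradius 11 (area = (16/2)·11.000²·sin(360°/16) = 370.44 mm²); the cylinder at (8, 1.5) does not reach this height (z outside [2.5, 18]); the 27.5×21 cube at (13.5, 9) contributes its full rectangle (area 577.50 mm²); the sphere at (2.5, 1) does not reach this height (|z−center|=9.200 > r=5); Subtracting the remaining from the first: starting from the r=11 cylinder (370.44 mm²), the 27.5×21 cube at (13.5, 9) misses the remaining region (no effect) — area = 370.44 mm². Overall, the cross-section is a single solid region. Net area = 370.44 mm².

370.44 mm²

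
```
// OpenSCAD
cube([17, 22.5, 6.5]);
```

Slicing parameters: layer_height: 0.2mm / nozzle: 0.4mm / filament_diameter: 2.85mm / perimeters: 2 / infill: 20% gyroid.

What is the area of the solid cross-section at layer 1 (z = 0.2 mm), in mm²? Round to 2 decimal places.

At z = 0.2 mm: the 17×22.5 cube contributes its full rectangle (area 382.50 mm²). Overall, the cross-section is a single solid region. Net area = 382.50 mm².

382.50 mm²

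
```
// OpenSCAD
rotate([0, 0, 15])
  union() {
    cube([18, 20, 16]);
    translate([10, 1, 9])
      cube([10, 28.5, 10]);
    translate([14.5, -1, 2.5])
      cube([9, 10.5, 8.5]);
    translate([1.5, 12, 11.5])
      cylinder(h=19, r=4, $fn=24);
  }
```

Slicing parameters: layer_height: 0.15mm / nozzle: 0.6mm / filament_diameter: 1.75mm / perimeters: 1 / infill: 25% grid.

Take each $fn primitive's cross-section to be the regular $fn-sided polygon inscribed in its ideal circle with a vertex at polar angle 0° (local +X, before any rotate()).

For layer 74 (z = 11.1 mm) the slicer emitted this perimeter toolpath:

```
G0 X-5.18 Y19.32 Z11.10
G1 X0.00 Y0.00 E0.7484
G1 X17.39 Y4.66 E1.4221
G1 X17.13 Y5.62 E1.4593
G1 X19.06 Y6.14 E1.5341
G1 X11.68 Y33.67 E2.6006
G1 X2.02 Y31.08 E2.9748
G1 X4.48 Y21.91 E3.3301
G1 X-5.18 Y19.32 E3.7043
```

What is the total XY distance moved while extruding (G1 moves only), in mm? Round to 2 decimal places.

99.00 mm

Sum the Euclidean lengths of each G1 segment: total = 99.00 mm.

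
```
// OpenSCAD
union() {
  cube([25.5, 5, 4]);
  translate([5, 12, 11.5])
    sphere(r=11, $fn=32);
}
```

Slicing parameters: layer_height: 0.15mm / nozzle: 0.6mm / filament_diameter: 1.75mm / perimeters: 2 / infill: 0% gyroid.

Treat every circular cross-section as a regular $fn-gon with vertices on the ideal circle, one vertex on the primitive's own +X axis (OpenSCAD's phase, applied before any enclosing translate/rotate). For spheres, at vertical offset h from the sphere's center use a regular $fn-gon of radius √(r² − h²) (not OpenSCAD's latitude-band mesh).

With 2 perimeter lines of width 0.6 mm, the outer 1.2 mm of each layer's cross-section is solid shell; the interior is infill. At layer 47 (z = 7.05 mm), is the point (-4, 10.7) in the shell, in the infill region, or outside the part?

At z = 7.05 mm: the cube is not intersected at this z (z outside [0, 4]); the r=11 sphere at (5, 12) contributes a regular 32-gon of circumradius √(11²−4.45²) = 10.060; Taking the union: only the r=11 sphere at (5, 12) is present, so the union is just that shape — 1 connected region. Overall, the cross-section is a single solid region. The nearest boundary edge runs (-5.06, 12.00)→(-4.87, 10.04); distance from the point to it = 0.93 mm. The point is inside the cross-section, 0.93 mm from the nearest boundary — within the 1.2 mm shell band (2 × 0.6).

shell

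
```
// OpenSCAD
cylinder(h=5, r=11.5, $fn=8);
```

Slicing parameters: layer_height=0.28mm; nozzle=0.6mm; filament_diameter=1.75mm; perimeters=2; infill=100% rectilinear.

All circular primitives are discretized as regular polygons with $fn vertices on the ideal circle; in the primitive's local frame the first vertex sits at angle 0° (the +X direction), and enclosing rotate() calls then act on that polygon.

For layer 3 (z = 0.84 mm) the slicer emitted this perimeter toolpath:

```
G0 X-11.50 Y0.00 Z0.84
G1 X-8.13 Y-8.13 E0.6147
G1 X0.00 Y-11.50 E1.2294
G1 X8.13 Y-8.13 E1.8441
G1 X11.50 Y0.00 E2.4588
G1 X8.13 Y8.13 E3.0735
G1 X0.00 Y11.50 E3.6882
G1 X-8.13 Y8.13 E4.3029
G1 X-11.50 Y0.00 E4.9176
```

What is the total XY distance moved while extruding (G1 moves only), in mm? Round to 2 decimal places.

Sum the Euclidean lengths of each G1 segment: total = 70.41 mm.

70.41 mm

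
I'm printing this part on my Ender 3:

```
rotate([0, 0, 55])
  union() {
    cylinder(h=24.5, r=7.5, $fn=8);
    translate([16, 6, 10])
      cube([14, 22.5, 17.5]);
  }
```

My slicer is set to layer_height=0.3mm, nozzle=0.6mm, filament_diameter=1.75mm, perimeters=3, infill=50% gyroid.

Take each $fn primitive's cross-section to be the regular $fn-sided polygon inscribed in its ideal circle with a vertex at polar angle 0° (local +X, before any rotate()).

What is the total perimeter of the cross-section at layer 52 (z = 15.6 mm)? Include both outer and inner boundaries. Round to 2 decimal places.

118.92 mm

At z = 15.6 mm: the r=7.5 cylinder gives a regular 8-gon of circumradius 7.5 (constant along its height) (perimeter = 2·8·7.500·sin(180°/8) = 45.92 mm); the cube at (16, 6) (footprint 14×22.5) is included at this height (perimeter 73.00 mm); Taking the union: the 2 present regions are separate (no shared area or edge), so areas and boundary lengths simply add and each stays a separate island — boundary = 118.92 mm; (rotated 55° about Z; rotation is an isometry so areas/perimeters/island counts are preserved). Overall, the cross-section has 2 separate islands. Total boundary length (outer) = 118.92 mm.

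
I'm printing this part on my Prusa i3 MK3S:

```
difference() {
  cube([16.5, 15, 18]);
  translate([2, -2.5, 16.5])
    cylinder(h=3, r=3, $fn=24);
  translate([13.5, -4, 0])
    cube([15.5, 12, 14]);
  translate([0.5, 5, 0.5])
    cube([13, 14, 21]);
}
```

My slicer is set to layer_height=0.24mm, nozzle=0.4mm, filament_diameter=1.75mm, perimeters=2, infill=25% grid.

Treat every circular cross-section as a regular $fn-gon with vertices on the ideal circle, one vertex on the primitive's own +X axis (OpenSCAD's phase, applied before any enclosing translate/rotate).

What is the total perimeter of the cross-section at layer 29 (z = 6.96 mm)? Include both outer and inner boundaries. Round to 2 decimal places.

77.00 mm

At z = 6.96 mm: the 16.5×15 cube contributes its full rectangle (perimeter 63.00 mm); the cylinder at (2, -2.5) is not intersected at this z (z outside [16.5, 19.5]); the cube at (13.5, -4) is present — its section is the full 15.5×12 rectangle (perimeter 55.00 mm); the 13×14 cube at (0.5, 5) contributes its full rectangle (perimeter 54.00 mm); After the difference (first − rest): starting from the 16.5×15 cube, the 15.5×12 cube at (13.5, -4) partially overlaps it — only the 24.00 mm² overlap (of its 186.00 mm²) is removed, clipping the outline; the 13×14 cube at (0.5, 5) partially overlaps it — only the 130.00 mm² overlap (of its 182.00 mm²) is removed, clipping the outline — boundary = 77.00 mm. Overall, the cross-section has 2 separate islands. Total boundary length (outer) = 77.00 mm.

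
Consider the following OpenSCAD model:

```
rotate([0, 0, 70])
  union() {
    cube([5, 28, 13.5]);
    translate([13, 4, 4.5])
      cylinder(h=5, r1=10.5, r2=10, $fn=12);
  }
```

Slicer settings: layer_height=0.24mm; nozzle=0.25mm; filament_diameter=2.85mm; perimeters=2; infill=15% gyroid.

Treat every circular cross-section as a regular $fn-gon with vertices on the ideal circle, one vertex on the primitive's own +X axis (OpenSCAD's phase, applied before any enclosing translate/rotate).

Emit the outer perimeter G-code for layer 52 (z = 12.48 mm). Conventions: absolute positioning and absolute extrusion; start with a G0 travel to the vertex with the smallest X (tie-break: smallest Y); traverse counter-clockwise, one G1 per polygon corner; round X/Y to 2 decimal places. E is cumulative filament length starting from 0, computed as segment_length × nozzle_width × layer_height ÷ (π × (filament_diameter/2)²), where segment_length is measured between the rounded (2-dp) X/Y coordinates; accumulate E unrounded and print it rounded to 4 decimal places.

G0 X-26.31 Y9.58 Z12.48
G1 X0.00 Y0.00 E0.2633
G1 X1.71 Y4.70 E0.3104
G1 X-24.60 Y14.28 E0.5737
G1 X-26.31 Y9.58 E0.6208

At z = 12.48 mm: the cube is present — its section is the full 5×28 rectangle; the cone at (13, 4) does not reach this height (z outside [4.5, 9.5]); Combining (union): only the 5×28 cube is present, so the union is just that shape — 1 connected region; (rotated 70° about Z; rotation is an isometry so areas/perimeters/island counts are preserved). The outline is a single polygon with 4 vertices. Extrusion per mm of travel: 0.25 × 0.24 / (π × 1.425²) = 0.009405. Accumulating E over each segment gives final E = 0.6208.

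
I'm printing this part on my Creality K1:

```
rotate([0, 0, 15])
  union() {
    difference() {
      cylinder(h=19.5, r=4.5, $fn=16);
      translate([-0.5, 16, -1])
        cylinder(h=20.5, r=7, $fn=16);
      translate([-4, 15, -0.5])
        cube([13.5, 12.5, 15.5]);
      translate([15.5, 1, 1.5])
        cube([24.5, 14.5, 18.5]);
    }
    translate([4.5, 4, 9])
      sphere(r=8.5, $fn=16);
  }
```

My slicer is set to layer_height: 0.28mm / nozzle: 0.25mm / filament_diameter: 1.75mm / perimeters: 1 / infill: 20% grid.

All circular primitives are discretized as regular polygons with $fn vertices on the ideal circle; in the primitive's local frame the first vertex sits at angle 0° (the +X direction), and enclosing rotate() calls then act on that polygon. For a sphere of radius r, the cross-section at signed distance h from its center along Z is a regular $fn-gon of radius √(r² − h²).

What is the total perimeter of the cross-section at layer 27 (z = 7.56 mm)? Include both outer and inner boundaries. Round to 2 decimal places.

At z = 7.56 mm: the r=4.5 cylinder gives a regular 16-gon of circumradius 4.5 (constant along its height) (perimeter = 2·16·4.500·sin(180°/16) = 28.09 mm); the cylinder at (-0.5, 16): section is a regular 16-gon, circumradius r=7 (perimeter = 2·16·7.000·sin(180°/16) = 43.70 mm); the cube at (-4, 15) (footprint 13.5×12.5) is included at this height (perimeter 52.00 mm); the cube at (15.5, 1) (footprint 24.5×14.5) is included at this height (perimeter 78.00 mm); Taking the first minus the rest: starting from the r=4.5 cylinder, the r=7 cylinder at (-0.5, 16) misses the remaining region (no effect); the 13.5×12.5 cube at (-4, 15) misses the remaining region (no effect); the 24.5×14.5 cube at (15.5, 1) misses the remaining region (no effect) — boundary = 28.09 mm; the r=8.5 sphere at (4.5, 4) slices to a regular 16-gon of circumradius 8.377 (√(r²−h²) with h=1.44 from center) (perimeter = 2·16·8.377·sin(180°/16) = 52.30 mm); Merging all regions: the regions partially overlap (shared area 47.22 mm²), so the edge portions inside another operand are dropped and the merged outline is re-measured after clipping — boundary = 55.14 mm; (whole slice rotated 15° about Z — lengths, areas and connectivity unchanged). Overall, the cross-section is a single solid region. Total boundary length (outer) = 55.14 mm.

55.14 mm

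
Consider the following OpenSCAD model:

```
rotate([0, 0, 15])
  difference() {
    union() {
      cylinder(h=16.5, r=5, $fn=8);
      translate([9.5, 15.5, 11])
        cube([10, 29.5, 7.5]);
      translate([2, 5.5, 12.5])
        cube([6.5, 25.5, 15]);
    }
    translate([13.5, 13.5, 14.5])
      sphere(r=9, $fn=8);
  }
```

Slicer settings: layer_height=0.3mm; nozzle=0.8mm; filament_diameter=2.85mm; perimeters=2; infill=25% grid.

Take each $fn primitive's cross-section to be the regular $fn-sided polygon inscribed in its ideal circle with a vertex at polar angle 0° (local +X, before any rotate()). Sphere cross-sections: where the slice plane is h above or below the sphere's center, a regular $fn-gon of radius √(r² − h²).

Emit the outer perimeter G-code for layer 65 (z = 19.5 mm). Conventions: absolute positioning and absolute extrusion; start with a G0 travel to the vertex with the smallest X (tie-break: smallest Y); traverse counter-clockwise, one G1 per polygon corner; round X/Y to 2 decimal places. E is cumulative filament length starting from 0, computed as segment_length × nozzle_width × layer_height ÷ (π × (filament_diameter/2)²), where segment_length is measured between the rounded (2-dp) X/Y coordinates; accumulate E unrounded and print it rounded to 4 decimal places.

G0 X-6.09 Y30.46 Z19.50
G1 X0.51 Y5.83 E0.9593
G1 X6.79 Y7.51 E1.2039
G1 X6.12 Y10.01 E1.3012
G1 X5.80 Y10.05 E1.3134
G1 X2.32 Y14.60 E1.5289
G1 X3.07 Y20.28 E1.7444
G1 X3.32 Y20.47 E1.7562
G1 X0.19 Y32.14 E2.2108
G1 X-6.09 Y30.46 E2.4554

At z = 19.5 mm: the cylinder is absent (z outside [0, 16.5]); the cube at (9.5, 15.5) is not intersected at this z (z outside [11, 18.5]); the 6.5×25.5 cube at (2, 5.5) contributes its full rectangle; Taking the union: only the 6.5×25.5 cube at (2, 5.5) is present, so the union is just that shape — 1 connected region; the r=9 sphere at (13.5, 13.5) contributes a regular 8-gon of circumradius √(9²−5²) = 7.483; Subtracting the remaining from the first: starting from the result so far, the r=9 sphere at (13.5, 13.5) partially overlaps it — only the 14.72 mm² overlap (of its 158.39 mm²) is removed, clipping the outline — 1 connected region; (rotated 15° about Z; rotation is an isometry so areas/perimeters/island counts are preserved). The outline is a single polygon with 9 vertices. Extrusion per mm of travel: 0.8 × 0.3 / (π × 1.425²) = 0.037621. Accumulating E over each segment gives final E = 2.4554.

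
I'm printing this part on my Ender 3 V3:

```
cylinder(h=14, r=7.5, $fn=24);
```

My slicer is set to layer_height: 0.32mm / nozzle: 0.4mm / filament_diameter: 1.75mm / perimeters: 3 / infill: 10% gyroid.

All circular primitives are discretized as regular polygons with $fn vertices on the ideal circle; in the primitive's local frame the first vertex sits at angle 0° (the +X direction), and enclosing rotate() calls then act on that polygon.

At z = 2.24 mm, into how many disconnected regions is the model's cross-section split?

1

At z = 2.24 mm: the r=7.5 cylinder gives a regular 24-gon of circumradius 7.5 (constant along its height). The result has 1 disconnected region.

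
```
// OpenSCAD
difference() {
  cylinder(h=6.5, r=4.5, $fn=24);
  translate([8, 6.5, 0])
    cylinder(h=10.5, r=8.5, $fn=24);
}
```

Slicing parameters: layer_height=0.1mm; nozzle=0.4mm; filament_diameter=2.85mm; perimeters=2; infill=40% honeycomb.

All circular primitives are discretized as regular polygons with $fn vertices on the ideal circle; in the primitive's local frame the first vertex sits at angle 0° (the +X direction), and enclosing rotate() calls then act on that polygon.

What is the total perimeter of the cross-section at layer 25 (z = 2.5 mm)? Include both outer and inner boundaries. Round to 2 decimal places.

At z = 2.5 mm: the cylinder: section is a regular 24-gon, circumradius r=4.5 (perimeter = 2·24·4.500·sin(180°/24) = 28.19 mm); the r=8.5 cylinder at (8, 6.5) gives a regular 24-gon of circumradius 8.5 (constant along its height) (perimeter = 2·24·8.500·sin(180°/24) = 53.25 mm); Taking the first minus the rest: starting from the r=4.5 cylinder, the r=8.5 cylinder at (8, 6.5) partially overlaps it — only the 13.04 mm² overlap (of its 224.40 mm²) is removed, clipping the outline — boundary = 27.27 mm. Overall, the cross-section is a single solid region. Total boundary length (outer) = 27.27 mm.

27.27 mm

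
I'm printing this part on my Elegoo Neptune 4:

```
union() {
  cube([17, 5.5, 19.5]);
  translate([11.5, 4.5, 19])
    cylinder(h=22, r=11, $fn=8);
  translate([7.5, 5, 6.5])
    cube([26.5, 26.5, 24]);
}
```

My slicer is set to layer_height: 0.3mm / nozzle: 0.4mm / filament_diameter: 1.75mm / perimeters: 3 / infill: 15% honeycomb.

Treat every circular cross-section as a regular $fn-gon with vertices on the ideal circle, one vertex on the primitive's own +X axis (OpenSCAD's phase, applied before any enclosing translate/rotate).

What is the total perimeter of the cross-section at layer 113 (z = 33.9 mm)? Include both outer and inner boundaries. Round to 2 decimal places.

67.35 mm

At z = 33.9 mm: the cube is not intersected at this z (z outside [0, 19.5]); the cylinder at (11.5, 4.5): section is a regular 8-gon, circumradius r=11 (perimeter = 2·8·11.000·sin(180°/8) = 67.35 mm); the cube at (7.5, 5) does not reach this height (z outside [6.5, 30.5]); Merging all regions: only the r=11 cylinder at (11.5, 4.5) is present, so the union is just that shape — boundary = 67.35 mm. Overall, the cross-section is a single solid region. Total boundary length (outer) = 67.35 mm.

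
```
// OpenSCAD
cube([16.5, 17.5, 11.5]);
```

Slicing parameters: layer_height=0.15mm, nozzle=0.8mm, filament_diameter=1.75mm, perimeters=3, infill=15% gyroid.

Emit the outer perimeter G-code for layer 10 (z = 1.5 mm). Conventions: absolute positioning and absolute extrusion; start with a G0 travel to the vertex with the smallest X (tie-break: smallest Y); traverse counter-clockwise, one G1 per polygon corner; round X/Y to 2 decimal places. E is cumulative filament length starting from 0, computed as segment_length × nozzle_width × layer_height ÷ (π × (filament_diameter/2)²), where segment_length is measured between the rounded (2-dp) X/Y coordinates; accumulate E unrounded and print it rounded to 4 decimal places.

G0 X0.00 Y0.00 Z1.50
G1 X16.50 Y0.00 E0.8232
G1 X16.50 Y17.50 E1.6963
G1 X0.00 Y17.50 E2.5195
G1 X0.00 Y0.00 E3.3925

At z = 1.5 mm: the 16.5×17.5 cube contributes its full rectangle. The outline is a single polygon with 4 vertices. Extrusion per mm of travel: 0.8 × 0.15 / (π × 0.875²) = 0.049890. Accumulating E over each segment gives final E = 3.3925.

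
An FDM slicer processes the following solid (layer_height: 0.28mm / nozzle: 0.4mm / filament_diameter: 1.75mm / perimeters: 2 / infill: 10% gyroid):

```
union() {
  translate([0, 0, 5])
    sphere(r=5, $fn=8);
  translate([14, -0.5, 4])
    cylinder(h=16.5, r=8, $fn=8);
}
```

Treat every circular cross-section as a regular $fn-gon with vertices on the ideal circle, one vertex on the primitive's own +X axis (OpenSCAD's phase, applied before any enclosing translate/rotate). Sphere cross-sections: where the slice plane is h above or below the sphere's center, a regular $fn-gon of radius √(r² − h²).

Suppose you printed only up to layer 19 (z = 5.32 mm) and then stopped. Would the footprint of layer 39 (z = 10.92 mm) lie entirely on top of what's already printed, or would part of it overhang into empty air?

entirely on top

Compare the two slices. At z = 5.32: the r=5 sphere contributes a regular 8-gon of circumradius √(5²−0.32²) = 4.990 (area = (8/2)·4.990²·sin(360°/8) = 70.42 mm²); the r=8 cylinder at (14, -0.5) gives a regular 8-gon of circumradius 8 (constant along its height) (area = (8/2)·8.000²·sin(360°/8) = 181.02 mm²); Combining (union): the 2 present regions are separate (no shared area or edge), so areas and boundary lengths simply add and each stays a separate island — area = 251.44 mm². At z = 10.92: the sphere does not reach this height (|z−center|=5.920 > r=5); the cylinder at (14, -0.5): section is a regular 8-gon, circumradius r=8 (area = (8/2)·8.000²·sin(360°/8) = 181.02 mm²); Taking the union: only the r=8 cylinder at (14, -0.5) is present, so the union is just that shape — area = 181.02 mm². Checking containment: the cross-section at z = 10.92 is a subset of the cross-section at z = 5.32.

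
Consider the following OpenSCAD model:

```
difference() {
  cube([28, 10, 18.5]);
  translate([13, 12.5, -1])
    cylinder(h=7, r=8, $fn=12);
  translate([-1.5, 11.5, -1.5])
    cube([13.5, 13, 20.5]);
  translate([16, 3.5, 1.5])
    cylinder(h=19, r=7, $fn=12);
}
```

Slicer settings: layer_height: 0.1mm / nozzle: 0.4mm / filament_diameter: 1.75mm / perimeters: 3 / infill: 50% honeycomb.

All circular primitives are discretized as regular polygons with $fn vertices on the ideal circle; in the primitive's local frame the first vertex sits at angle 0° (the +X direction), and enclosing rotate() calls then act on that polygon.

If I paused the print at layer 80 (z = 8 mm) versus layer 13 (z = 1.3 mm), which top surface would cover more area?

Layer 80 (z = 8): the cube is present — its section is the full 28×10 rectangle (area 280.00 mm²); the cylinder at (13, 12.5) is absent (z outside [-1, 6]); the 13.5×13 cube at (-1.5, 11.5) contributes its full rectangle (area 175.50 mm²); the cylinder at (16, 3.5): section is a regular 12-gon, circumradius r=7 (area = (12/2)·7.000²·sin(360°/12) = 147.00 mm²); After the difference (first − rest): starting from the 28×10 cube (280.00 mm²), the 13.5×13 cube at (-1.5, 11.5) misses the remaining region (no effect); the r=7 cylinder at (16, 3.5) partially overlaps it — only the 118.28 mm² overlap (of its 147.00 mm²) is removed, clipping the outline — area = 161.72 mm². So its area = 161.72 mm². Layer 13 (z = 1.3): the 28×10 cube contributes its full rectangle (area 280.00 mm²); the cylinder at (13, 12.5): section is a regular 12-gon, circumradius r=8 (area = (12/2)·8.000²·sin(360°/12) = 192.00 mm²); the 13.5×13 cube at (-1.5, 11.5) contributes its full rectangle (area 175.50 mm²); the cylinder at (16, 3.5) is absent (z outside [1.5, 20.5]); Taking the first minus the rest: starting from the 28×10 cube (280.00 mm²), the r=8 cylinder at (13, 12.5) partially overlaps it — only the 57.67 mm² overlap (of its 192.00 mm²) is removed, clipping the outline; the 13.5×13 cube at (-1.5, 11.5) misses the remaining region (no effect) — area = 222.33 mm². So its area = 222.33 mm². Layer 13 is larger (222.33 vs 161.72 mm²).

layer 13 (z = 1.3 mm)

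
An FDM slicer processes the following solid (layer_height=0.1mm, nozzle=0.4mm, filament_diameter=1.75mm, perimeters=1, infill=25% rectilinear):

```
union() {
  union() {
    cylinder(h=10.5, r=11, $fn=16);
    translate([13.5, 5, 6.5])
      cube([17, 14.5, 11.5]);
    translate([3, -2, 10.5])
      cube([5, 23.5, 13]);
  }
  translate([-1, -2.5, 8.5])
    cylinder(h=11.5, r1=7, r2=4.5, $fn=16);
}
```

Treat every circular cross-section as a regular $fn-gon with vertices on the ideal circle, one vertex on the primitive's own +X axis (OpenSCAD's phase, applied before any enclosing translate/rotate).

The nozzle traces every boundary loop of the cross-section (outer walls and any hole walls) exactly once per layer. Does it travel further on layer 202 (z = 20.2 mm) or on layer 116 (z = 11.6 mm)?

layer 116 (z = 11.6 mm)

Layer 202 (z = 20.2): the cylinder does not reach this height (z outside [0, 10.5]); the cube at (13.5, 5) is not intersected at this z (z outside [6.5, 18]); the 5×23.5 cube at (3, -2) contributes its full rectangle (perimeter 57.00 mm); Merging all regions: only the 5×23.5 cube at (3, -2) is present, so the union is just that shape — boundary = 57.00 mm; the cone at (-1, -2.5) is not intersected at this z (z outside [8.5, 20]); Merging all regions: only the result so far is present, so the union is just that shape — boundary = 57.00 mm. So its perimeter = 57.00 mm. Layer 116 (z = 11.6): the cylinder does not reach this height (z outside [0, 10.5]); the cube at (13.5, 5) (footprint 17×14.5) is included at this height (perimeter 63.00 mm); the 5×23.5 cube at (3, -2) contributes its full rectangle (perimeter 57.00 mm); Merging all regions: the 2 present regions are separate (no shared area or edge), so areas and boundary lengths simply add and each stays a separate island — boundary = 120.00 mm; the cone at (-1, -2.5) contributes a regular 16-gon of circumradius 6.326 (interpolated between r1=7 and r2=4.5 at t=0.270) (perimeter = 2·16·6.326·sin(180°/16) = 39.49 mm); Combining (union): the regions partially overlap (shared area 6.36 mm²), so the edge portions inside another operand are dropped and the merged outline is re-measured after clipping — boundary = 147.98 mm. So its perimeter = 147.98 mm. Layer 116 is larger (147.98 vs 57.00 mm).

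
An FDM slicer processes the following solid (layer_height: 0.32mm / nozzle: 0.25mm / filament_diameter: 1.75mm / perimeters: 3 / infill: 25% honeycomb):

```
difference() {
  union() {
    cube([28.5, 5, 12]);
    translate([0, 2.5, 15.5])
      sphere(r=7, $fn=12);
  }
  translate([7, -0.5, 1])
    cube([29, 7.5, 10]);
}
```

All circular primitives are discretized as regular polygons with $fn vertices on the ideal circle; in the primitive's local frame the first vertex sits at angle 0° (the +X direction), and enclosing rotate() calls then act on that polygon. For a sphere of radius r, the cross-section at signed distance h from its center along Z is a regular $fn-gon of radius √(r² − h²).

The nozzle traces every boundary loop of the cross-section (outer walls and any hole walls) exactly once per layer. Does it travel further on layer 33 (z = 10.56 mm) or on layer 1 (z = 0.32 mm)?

layer 1 (z = 0.32 mm)

Layer 33 (z = 10.56): the cube is present — its section is the full 28.5×5 rectangle (perimeter 67.00 mm); the sphere at (0, 2.5): section is a regular 12-gon, circumradius = √(r²−h²) = √(7²−4.94²) = 4.959 (perimeter = 2·12·4.959·sin(180°/12) = 30.81 mm); Combining (union): the regions partially overlap (shared area 23.12 mm²), so the edge portions inside another operand are dropped and the merged outline is re-measured after clipping — boundary = 79.07 mm; the cube at (7, -0.5) (footprint 29×7.5) is included at this height (perimeter 73.00 mm); After the difference (first − rest): starting from that combined region, the 29×7.5 cube at (7, -0.5) partially overlaps it — only the 107.50 mm² overlap (of its 217.50 mm²) is removed, clipping the outline — boundary = 36.07 mm. So its perimeter = 36.07 mm. Layer 1 (z = 0.32): the 28.5×5 cube contributes its full rectangle (perimeter 67.00 mm); the sphere at (0, 2.5) does not reach this height (|z−center|=15.180 > r=7); Combining (union): only the 28.5×5 cube is present, so the union is just that shape — boundary = 67.00 mm; the cube at (7, -0.5) does not reach this height (z outside [1, 11]); Taking the first minus the rest: none of the subtracted shapes is present at this height, so the result so far is unchanged — boundary = 67.00 mm. So its perimeter = 67.00 mm. Layer 1 is larger (67.00 vs 36.07 mm).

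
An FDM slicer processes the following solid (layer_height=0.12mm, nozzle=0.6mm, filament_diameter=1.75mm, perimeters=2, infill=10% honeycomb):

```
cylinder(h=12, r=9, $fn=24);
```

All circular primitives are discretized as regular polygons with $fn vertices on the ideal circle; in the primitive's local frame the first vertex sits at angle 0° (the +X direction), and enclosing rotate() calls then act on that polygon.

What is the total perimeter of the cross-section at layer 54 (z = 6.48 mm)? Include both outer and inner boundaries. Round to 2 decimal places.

At z = 6.48 mm: the r=9 cylinder contributes a regular 24-gon of circumradius 9 (perimeter = 2·24·9.000·sin(180°/24) = 56.39 mm). Overall, the cross-section is a single solid region. Total boundary length (outer) = 56.39 mm.

56.39 mm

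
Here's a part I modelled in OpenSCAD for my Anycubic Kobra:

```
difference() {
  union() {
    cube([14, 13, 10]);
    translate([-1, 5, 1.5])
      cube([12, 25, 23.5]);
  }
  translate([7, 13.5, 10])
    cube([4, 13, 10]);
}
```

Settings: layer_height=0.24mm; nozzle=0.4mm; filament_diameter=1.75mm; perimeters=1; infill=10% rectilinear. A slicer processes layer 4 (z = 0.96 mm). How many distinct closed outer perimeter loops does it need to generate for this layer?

At z = 0.96 mm: the cube is present — its section is the full 14×13 rectangle; the cube at (-1, 5) is absent (z outside [1.5, 25]); Combining (union): only the 14×13 cube is present, so the union is just that shape — 1 connected region; the cube at (7, 13.5) is absent (z outside [10, 20]); Taking the first minus the rest: none of the subtracted shapes is present at this height, so the result so far is unchanged — 1 connected region. The result has 1 disconnected region.

1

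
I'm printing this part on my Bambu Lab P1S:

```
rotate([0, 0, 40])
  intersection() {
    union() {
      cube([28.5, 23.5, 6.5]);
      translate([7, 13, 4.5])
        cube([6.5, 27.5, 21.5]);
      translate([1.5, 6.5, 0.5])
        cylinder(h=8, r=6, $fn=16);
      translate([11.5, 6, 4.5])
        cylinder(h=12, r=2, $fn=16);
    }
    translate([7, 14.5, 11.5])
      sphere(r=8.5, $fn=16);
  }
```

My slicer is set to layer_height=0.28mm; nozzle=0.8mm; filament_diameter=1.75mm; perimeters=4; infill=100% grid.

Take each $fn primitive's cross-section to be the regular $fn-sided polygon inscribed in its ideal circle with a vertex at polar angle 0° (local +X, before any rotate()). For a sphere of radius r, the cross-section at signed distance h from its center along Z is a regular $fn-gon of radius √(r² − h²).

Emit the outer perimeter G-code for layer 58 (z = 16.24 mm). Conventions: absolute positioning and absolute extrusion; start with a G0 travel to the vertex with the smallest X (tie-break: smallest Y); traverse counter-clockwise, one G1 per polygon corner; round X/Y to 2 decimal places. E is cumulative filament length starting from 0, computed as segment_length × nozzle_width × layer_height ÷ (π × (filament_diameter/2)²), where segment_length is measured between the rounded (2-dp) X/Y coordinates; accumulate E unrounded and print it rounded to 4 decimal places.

G0 X-8.49 Y21.01 Z16.24
G1 X-2.99 Y14.46 E0.7965
G1 X1.99 Y18.64 E1.4020
G1 X-0.73 Y21.87 E1.7953
G1 X-3.34 Y22.64 E2.0487
G1 X-6.08 Y22.34 E2.3054
G1 X-8.49 Y21.01 E2.5617

At z = 16.24 mm: the cube is absent (z outside [0, 6.5]); the 6.5×27.5 cube at (7, 13) contributes its full rectangle; the cylinder at (1.5, 6.5) is absent (z outside [0.5, 8.5]); the r=2 cylinder at (11.5, 6) gives a regular 16-gon of circumradius 2 (constant along its height); Combining (union): the 2 present regions are separate (no shared area or edge), so areas and boundary lengths simply add and each stays a separate island — 2 connected regions; the sphere at (7, 14.5): section is a regular 16-gon, circumradius = √(r²−h²) = √(8.5²−4.74²) = 7.056; After intersecting: the r=8.5 sphere at (7, 14.5) partially overlaps that combined region; clipping to the common part keeps 47.08 mm² — 1 connected region; (rotated 40° about Z; rotation is an isometry so areas/perimeters/island counts are preserved). The outline is a single polygon with 6 vertices. Extrusion per mm of travel: 0.8 × 0.28 / (π × 0.875²) = 0.093128. Accumulating E over each segment gives final E = 2.5617.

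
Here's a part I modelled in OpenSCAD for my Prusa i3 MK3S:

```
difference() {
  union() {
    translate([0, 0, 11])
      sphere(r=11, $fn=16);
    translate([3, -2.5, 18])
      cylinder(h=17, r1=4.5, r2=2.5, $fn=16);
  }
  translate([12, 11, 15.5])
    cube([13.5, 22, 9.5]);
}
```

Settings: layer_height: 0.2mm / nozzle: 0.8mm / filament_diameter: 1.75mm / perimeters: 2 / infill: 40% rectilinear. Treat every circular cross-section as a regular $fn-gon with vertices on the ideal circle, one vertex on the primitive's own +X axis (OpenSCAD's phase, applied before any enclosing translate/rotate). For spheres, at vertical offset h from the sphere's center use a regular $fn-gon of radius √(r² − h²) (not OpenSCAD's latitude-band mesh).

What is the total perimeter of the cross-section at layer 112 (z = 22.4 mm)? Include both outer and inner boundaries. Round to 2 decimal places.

At z = 22.4 mm: the sphere is absent (|z−center|=11.400 > r=11); the cone at (3, -2.5) (r1=4.5→r2=2.5) has section circumradius 3.982 here — a regular 16-gon (perimeter = 2·16·3.982·sin(180°/16) = 24.86 mm); Merging all regions: only the cone at (3, -2.5) is present, so the union is just that shape — boundary = 24.86 mm; the 13.5×22 cube at (12, 11) contributes its full rectangle (perimeter 71.00 mm); Taking the first minus the rest: starting from the result so far, the 13.5×22 cube at (12, 11) misses the remaining region (no effect) — boundary = 24.86 mm. Overall, the cross-section is a single solid region. Total boundary length (outer) = 24.86 mm.

24.86 mm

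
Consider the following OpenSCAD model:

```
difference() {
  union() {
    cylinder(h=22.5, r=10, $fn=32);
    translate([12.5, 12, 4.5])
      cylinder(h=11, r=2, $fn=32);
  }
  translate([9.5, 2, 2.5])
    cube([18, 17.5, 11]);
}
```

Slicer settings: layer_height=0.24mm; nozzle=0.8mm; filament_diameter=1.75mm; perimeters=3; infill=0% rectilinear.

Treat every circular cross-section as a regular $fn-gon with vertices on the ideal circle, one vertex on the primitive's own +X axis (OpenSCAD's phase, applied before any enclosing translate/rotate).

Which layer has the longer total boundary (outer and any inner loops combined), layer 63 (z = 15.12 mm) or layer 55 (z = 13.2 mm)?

layer 63 (z = 15.12 mm)

Layer 63 (z = 15.12): the r=10 cylinder gives a regular 32-gon of circumradius 10 (constant along its height) (perimeter = 2·32·10.000·sin(180°/32) = 62.73 mm); the r=2 cylinder at (12.5, 12) contributes a regular 32-gon of circumradius 2 (perimeter = 2·32·2.000·sin(180°/32) = 12.55 mm); Merging all regions: the 2 present regions are separate (no shared area or edge), so areas and boundary lengths simply add and each stays a separate island — boundary = 75.28 mm; the cube at (9.5, 2) is absent (z outside [2.5, 13.5]); After the difference (first − rest): none of the subtracted shapes is present at this height, so that combined region is unchanged — boundary = 75.28 mm. So its perimeter = 75.28 mm. Layer 55 (z = 13.2): the r=10 cylinder gives a regular 32-gon of circumradius 10 (constant along its height) (perimeter = 2·32·10.000·sin(180°/32) = 62.73 mm); the r=2 cylinder at (12.5, 12) contributes a regular 32-gon of circumradius 2 (perimeter = 2·32·2.000·sin(180°/32) = 12.55 mm); Taking the union: the 2 present regions are separate (no shared area or edge), so areas and boundary lengths simply add and each stays a separate island — boundary = 75.28 mm; the cube at (9.5, 2) (footprint 18×17.5) is included at this height (perimeter 71.00 mm); Subtracting the remaining from the first: starting from that combined region, the 18×17.5 cube at (9.5, 2) partially overlaps it — only the 12.63 mm² overlap (of its 315.00 mm²) is removed, clipping the outline — boundary = 62.98 mm. So its perimeter = 62.98 mm. Layer 63 is larger (75.28 vs 62.98 mm).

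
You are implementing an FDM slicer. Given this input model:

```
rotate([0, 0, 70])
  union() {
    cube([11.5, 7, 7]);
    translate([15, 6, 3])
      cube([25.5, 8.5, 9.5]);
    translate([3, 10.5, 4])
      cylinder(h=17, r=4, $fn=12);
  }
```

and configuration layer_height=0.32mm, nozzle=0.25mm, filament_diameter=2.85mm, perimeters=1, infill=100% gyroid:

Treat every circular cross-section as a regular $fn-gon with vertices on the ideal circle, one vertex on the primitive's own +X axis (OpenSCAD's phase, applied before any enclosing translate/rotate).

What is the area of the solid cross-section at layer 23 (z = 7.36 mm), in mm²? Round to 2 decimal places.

264.75 mm²

At z = 7.36 mm: the cube is absent (z outside [0, 7]); the cube at (15, 6) is present — its section is the full 25.5×8.5 rectangle (area 216.75 mm²); the r=4 cylinder at (3, 10.5) contributes a regular 12-gon of circumradius 4 (area = (12/2)·4.000²·sin(360°/12) = 48.00 mm²); Taking the union: the 2 present regions are separate (no shared area or edge), so areas and boundary lengths simply add and each stays a separate island — area = 264.75 mm²; (rotated 70° about Z; rotation is an isometry so areas/perimeters/island counts are preserved). Overall, the cross-section has 2 separate islands. Net area = 264.75 mm².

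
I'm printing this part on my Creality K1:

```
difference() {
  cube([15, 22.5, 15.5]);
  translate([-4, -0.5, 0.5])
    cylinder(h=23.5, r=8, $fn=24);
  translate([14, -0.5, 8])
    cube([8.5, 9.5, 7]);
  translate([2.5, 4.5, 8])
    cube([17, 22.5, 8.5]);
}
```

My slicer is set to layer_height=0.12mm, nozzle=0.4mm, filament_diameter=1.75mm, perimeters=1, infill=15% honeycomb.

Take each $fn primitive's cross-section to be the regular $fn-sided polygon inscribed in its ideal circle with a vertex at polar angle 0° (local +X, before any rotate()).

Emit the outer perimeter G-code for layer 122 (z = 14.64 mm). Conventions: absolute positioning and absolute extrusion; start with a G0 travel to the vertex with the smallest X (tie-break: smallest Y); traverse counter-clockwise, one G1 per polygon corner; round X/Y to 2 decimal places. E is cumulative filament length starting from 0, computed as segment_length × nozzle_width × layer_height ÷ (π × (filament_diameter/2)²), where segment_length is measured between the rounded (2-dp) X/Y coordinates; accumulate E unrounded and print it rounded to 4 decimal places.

At z = 14.64 mm: the 15×22.5 cube contributes its full rectangle; the r=8 cylinder at (-4, -0.5) gives a regular 24-gon of circumradius 8 (constant along its height); the cube at (14, -0.5) (footprint 8.5×9.5) is included at this height; the cube at (2.5, 4.5) is present — its section is the full 17×22.5 rectangle; Subtracting the remaining from the first: starting from the 15×22.5 cube, the r=8 cylinder at (-4, -0.5) partially overlaps it — only the 17.29 mm² overlap (of its 198.77 mm²) is removed, clipping the outline; the 8.5×9.5 cube at (14, -0.5) partially overlaps it — only the 9.00 mm² overlap (of its 80.75 mm²) is removed, clipping the outline; the 17×22.5 cube at (2.5, 4.5) partially overlaps it — only the 220.50 mm² overlap (of its 382.50 mm²) is removed, clipping the outline — 1 connected region. The outline is a single polygon with 10 vertices. Extrusion per mm of travel: 0.4 × 0.12 / (π × 0.875²) = 0.019956. Accumulating E over each segment gives final E = 1.4067.

G0 X0.00 Y6.43 Z14.64
G1 X1.66 Y5.16 E0.0417
G1 X2.93 Y3.50 E0.0834
G1 X3.73 Y1.57 E0.1251
G1 X3.93 Y0.00 E0.1567
G1 X14.00 Y0.00 E0.3577
G1 X14.00 Y4.50 E0.4475
G1 X2.50 Y4.50 E0.6770
G1 X2.50 Y22.50 E1.0362
G1 X0.00 Y22.50 E1.0861
G1 X0.00 Y6.43 E1.4067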